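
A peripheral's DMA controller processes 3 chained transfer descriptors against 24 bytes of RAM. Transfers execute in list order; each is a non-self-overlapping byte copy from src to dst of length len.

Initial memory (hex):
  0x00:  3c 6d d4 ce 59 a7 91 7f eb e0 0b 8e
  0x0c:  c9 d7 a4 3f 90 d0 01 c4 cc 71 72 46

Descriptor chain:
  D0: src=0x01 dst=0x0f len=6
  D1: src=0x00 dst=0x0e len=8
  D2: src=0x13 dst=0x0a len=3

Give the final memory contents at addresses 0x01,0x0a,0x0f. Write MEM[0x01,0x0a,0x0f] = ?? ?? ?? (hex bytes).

D0: mem[0x0f..0x14] <- [6d d4 ce 59 a7 91]
D1: mem[0x0e..0x15] <- [3c 6d d4 ce 59 a7 91 7f]
D2: mem[0x0a..0x0c] <- [a7 91 7f]
query mem[0x01]=0x6d, mem[0x0a]=0xa7, mem[0x0f]=0x6d

MEM[0x01,0x0a,0x0f] = 6d a7 6d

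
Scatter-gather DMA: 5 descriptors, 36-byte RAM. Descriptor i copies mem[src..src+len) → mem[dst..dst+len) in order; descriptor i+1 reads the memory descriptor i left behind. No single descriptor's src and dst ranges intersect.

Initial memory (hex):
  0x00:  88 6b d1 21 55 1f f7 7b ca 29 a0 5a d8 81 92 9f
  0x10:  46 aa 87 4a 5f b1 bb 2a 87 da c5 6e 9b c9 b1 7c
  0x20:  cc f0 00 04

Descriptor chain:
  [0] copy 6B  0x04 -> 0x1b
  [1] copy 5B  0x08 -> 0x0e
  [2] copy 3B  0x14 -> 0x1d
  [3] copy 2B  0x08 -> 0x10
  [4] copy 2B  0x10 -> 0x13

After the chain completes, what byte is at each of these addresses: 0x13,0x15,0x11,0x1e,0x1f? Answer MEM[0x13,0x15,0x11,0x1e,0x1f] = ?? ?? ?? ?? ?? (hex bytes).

#0 dst[0x1b+6] := {0x55,0x1f,0xf7,0x7b,0xca,0x29}
#1 dst[0x0e+5] := {0xca,0x29,0xa0,0x5a,0xd8}
#2 dst[0x1d+3] := {0x5f,0xb1,0xbb}
#3 dst[0x10+2] := {0xca,0x29}
#4 dst[0x13+2] := {0xca,0x29}
query mem[0x13]=0xca, mem[0x15]=0xb1, mem[0x11]=0x29, mem[0x1e]=0xb1, mem[0x1f]=0xbb

MEM[0x13,0x15,0x11,0x1e,0x1f] = ca b1 29 b1 bb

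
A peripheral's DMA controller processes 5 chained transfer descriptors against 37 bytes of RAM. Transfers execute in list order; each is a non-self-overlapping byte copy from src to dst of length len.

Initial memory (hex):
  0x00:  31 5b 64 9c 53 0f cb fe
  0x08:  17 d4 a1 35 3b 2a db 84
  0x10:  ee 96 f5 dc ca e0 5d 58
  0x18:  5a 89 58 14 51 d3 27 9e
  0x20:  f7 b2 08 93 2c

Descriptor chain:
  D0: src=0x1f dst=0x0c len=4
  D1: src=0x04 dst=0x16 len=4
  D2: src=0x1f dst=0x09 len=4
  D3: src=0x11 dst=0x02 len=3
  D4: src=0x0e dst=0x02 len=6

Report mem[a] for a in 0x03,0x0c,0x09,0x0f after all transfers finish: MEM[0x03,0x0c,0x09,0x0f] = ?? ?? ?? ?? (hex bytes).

MEM[0x03,0x0c,0x09,0x0f] = 08 08 9e 08

#0 dst[0x0c+4] := {0x9e,0xf7,0xb2,0x08}
#1 dst[0x16+4] := {0x53,0x0f,0xcb,0xfe}
#2 dst[0x09+4] := {0x9e,0xf7,0xb2,0x08}
#3 dst[0x02+3] := {0x96,0xf5,0xdc}
#4 dst[0x02+6] := {0xb2,0x08,0xee,0x96,0xf5,0xdc}
query mem[0x03]=0x08, mem[0x0c]=0x08, mem[0x09]=0x9e, mem[0x0f]=0x08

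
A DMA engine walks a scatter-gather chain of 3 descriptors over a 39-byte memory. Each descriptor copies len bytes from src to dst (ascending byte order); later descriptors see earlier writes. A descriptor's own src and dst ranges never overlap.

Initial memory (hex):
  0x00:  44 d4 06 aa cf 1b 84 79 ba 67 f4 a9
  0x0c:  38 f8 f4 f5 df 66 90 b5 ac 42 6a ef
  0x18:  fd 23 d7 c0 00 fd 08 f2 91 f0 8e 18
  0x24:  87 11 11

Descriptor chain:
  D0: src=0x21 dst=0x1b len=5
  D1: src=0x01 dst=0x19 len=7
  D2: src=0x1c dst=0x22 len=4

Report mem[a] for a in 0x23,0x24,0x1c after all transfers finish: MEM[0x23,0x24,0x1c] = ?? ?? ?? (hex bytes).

#0 dst[0x1b+5] := {0xf0,0x8e,0x18,0x87,0x11}
#1 dst[0x19+7] := {0xd4,0x06,0xaa,0xcf,0x1b,0x84,0x79}
#2 dst[0x22+4] := {0xcf,0x1b,0x84,0x79}
query mem[0x23]=0x1b, mem[0x24]=0x84, mem[0x1c]=0xcf

MEM[0x23,0x24,0x1c] = 1b 84 cf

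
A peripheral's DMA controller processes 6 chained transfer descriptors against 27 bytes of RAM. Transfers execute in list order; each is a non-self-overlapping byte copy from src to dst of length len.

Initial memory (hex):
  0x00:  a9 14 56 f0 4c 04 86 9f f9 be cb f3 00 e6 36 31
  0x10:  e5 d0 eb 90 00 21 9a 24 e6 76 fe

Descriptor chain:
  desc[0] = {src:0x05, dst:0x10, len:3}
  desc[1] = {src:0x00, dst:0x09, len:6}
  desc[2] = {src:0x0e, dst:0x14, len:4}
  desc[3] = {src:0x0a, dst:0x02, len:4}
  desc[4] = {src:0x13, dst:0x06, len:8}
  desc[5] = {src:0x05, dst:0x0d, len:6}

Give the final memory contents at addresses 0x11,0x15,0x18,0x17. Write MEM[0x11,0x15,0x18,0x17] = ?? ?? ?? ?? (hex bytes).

D0: mem[0x10..0x12] <- [04 86 9f]
D1: mem[0x09..0x0e] <- [a9 14 56 f0 4c 04]
D2: mem[0x14..0x17] <- [04 31 04 86]
D3: mem[0x02..0x05] <- [14 56 f0 4c]
D4: mem[0x06..0x0d] <- [90 04 31 04 86 e6 76 fe]
D5: mem[0x0d..0x12] <- [4c 90 04 31 04 86]
query mem[0x11]=0x04, mem[0x15]=0x31, mem[0x18]=0xe6, mem[0x17]=0x86

MEM[0x11,0x15,0x18,0x17] = 04 31 e6 86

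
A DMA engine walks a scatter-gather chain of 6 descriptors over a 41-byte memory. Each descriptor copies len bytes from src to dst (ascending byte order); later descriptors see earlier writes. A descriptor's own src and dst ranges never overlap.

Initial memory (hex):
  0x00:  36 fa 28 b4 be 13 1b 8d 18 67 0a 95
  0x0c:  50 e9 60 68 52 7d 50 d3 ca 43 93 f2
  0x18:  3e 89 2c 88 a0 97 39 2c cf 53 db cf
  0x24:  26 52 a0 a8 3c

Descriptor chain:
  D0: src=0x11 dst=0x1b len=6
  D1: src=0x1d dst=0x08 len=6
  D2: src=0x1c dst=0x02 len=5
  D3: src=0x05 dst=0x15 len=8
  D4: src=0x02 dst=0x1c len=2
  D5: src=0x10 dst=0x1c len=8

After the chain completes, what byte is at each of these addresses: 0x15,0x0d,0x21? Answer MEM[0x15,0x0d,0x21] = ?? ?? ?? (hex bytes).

[0] 0x11->0x1b len=6 : 7d 50 d3 ca 43 93
[1] 0x1d->0x08 len=6 : d3 ca 43 93 53 db
[2] 0x1c->0x02 len=5 : 50 d3 ca 43 93
[3] 0x05->0x15 len=8 : 43 93 8d d3 ca 43 93 53
[4] 0x02->0x1c len=2 : 50 d3
[5] 0x10->0x1c len=8 : 52 7d 50 d3 ca 43 93 8d
query mem[0x15]=0x43, mem[0x0d]=0xdb, mem[0x21]=0x43

MEM[0x15,0x0d,0x21] = 43 db 43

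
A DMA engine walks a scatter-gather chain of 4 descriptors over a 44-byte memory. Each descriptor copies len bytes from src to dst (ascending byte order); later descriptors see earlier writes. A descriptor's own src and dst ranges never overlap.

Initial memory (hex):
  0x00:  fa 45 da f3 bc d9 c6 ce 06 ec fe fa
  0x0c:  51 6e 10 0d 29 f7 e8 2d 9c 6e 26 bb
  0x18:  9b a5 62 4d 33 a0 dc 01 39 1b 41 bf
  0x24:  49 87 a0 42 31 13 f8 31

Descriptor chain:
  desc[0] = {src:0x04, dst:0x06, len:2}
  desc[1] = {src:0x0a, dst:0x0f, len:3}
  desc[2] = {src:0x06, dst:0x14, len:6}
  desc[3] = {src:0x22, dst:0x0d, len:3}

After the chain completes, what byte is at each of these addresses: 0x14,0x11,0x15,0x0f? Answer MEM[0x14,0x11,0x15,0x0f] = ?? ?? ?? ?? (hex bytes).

MEM[0x14,0x11,0x15,0x0f] = bc 51 d9 49

D0: mem[0x06..0x07] <- [bc d9]
D1: mem[0x0f..0x11] <- [fe fa 51]
D2: mem[0x14..0x19] <- [bc d9 06 ec fe fa]
D3: mem[0x0d..0x0f] <- [41 bf 49]
query mem[0x14]=0xbc, mem[0x11]=0x51, mem[0x15]=0xd9, mem[0x0f]=0x49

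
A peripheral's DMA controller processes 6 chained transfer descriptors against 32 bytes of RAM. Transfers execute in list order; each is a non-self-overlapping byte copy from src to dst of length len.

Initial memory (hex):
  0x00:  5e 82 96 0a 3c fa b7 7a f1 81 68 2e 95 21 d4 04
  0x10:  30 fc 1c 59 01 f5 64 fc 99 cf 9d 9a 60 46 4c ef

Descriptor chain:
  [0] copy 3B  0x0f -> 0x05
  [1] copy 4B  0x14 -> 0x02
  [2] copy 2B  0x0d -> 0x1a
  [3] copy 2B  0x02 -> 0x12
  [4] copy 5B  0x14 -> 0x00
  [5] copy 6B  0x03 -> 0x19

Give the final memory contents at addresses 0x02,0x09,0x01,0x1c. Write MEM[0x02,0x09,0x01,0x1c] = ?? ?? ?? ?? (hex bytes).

D0: mem[0x05..0x07] <- [04 30 fc]
D1: mem[0x02..0x05] <- [01 f5 64 fc]
D2: mem[0x1a..0x1b] <- [21 d4]
D3: mem[0x12..0x13] <- [01 f5]
D4: mem[0x00..0x04] <- [01 f5 64 fc 99]
D5: mem[0x19..0x1e] <- [fc 99 fc 30 fc f1]
query mem[0x02]=0x64, mem[0x09]=0x81, mem[0x01]=0xf5, mem[0x1c]=0x30

MEM[0x02,0x09,0x01,0x1c] = 64 81 f5 30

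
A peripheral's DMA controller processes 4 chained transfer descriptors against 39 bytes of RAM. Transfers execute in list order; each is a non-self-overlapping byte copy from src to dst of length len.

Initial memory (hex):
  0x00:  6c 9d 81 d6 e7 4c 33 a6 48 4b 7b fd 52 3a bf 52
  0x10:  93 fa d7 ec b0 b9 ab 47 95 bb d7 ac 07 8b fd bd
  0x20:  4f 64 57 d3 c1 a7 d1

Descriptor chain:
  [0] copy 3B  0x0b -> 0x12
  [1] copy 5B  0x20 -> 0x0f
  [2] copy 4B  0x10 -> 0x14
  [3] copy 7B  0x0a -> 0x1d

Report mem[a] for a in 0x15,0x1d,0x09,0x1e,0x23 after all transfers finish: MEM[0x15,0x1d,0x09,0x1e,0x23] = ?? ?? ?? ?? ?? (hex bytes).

  after D0: wrote 3B at 0x12 = fd523a
  after D1: wrote 5B at 0x0f = 4f6457d3c1
  after D2: wrote 4B at 0x14 = 6457d3c1
  after D3: wrote 7B at 0x1d = 7bfd523abf4f64
query mem[0x15]=0x57, mem[0x1d]=0x7b, mem[0x09]=0x4b, mem[0x1e]=0xfd, mem[0x23]=0x64

MEM[0x15,0x1d,0x09,0x1e,0x23] = 57 7b 4b fd 64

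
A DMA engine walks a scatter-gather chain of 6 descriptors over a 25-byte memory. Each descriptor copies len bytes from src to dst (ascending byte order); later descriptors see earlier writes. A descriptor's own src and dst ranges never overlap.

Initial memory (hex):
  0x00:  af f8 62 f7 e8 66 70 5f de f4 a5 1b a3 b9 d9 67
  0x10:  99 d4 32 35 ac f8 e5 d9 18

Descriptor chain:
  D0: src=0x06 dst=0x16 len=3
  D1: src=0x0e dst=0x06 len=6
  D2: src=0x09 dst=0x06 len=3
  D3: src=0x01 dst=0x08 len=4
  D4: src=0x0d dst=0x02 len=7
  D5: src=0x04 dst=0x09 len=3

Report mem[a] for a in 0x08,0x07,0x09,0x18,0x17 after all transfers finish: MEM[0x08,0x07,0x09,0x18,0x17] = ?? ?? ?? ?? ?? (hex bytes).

D0: mem[0x16..0x18] <- [70 5f de]
D1: mem[0x06..0x0b] <- [d9 67 99 d4 32 35]
D2: mem[0x06..0x08] <- [d4 32 35]
D3: mem[0x08..0x0b] <- [f8 62 f7 e8]
D4: mem[0x02..0x08] <- [b9 d9 67 99 d4 32 35]
D5: mem[0x09..0x0b] <- [67 99 d4]
query mem[0x08]=0x35, mem[0x07]=0x32, mem[0x09]=0x67, mem[0x18]=0xde, mem[0x17]=0x5f

MEM[0x08,0x07,0x09,0x18,0x17] = 35 32 67 de 5f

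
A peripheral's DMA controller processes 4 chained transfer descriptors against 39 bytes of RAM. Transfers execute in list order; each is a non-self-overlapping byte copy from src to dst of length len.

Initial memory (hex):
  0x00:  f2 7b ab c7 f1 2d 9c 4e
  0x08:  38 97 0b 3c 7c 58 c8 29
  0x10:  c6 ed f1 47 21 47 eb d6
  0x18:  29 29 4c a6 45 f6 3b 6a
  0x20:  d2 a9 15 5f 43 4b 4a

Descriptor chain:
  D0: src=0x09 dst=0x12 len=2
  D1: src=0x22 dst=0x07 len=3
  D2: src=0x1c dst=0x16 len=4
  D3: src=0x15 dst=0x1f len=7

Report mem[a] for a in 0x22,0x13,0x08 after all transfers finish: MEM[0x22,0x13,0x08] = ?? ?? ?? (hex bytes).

MEM[0x22,0x13,0x08] = 3b 0b 5f

  after D0: wrote 2B at 0x12 = 970b
  after D1: wrote 3B at 0x07 = 155f43
  after D2: wrote 4B at 0x16 = 45f63b6a
  after D3: wrote 7B at 0x1f = 4745f63b6a4ca6
query mem[0x22]=0x3b, mem[0x13]=0x0b, mem[0x08]=0x5f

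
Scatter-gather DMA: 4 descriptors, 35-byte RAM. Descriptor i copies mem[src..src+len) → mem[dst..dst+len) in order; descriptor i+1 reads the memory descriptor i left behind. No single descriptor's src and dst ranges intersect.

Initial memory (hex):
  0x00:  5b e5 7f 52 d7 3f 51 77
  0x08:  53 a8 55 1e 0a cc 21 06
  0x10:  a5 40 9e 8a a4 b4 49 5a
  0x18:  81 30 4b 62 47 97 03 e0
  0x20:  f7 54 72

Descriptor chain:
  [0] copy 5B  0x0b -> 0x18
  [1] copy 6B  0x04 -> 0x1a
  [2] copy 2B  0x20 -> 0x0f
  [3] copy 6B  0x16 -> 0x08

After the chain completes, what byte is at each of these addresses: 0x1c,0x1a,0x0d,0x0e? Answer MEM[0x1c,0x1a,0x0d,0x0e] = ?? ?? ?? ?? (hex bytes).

D0: mem[0x18..0x1c] <- [1e 0a cc 21 06]
D1: mem[0x1a..0x1f] <- [d7 3f 51 77 53 a8]
D2: mem[0x0f..0x10] <- [f7 54]
D3: mem[0x08..0x0d] <- [49 5a 1e 0a d7 3f]
query mem[0x1c]=0x51, mem[0x1a]=0xd7, mem[0x0d]=0x3f, mem[0x0e]=0x21

MEM[0x1c,0x1a,0x0d,0x0e] = 51 d7 3f 21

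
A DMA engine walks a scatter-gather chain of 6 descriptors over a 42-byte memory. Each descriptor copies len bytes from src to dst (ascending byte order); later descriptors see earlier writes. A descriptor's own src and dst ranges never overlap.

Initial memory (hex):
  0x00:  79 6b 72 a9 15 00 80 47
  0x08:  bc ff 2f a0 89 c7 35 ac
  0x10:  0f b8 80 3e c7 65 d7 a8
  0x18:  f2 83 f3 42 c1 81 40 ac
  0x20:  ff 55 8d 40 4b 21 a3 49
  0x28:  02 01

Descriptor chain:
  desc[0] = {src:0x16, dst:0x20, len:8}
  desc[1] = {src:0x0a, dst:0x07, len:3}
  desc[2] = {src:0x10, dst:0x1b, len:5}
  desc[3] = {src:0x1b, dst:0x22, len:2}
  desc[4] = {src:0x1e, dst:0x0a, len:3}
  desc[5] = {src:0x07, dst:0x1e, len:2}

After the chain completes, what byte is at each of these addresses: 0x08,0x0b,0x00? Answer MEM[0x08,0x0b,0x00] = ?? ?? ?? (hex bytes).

#0 dst[0x20+8] := {0xd7,0xa8,0xf2,0x83,0xf3,0x42,0xc1,0x81}
#1 dst[0x07+3] := {0x2f,0xa0,0x89}
#2 dst[0x1b+5] := {0x0f,0xb8,0x80,0x3e,0xc7}
#3 dst[0x22+2] := {0x0f,0xb8}
#4 dst[0x0a+3] := {0x3e,0xc7,0xd7}
#5 dst[0x1e+2] := {0x2f,0xa0}
query mem[0x08]=0xa0, mem[0x0b]=0xc7, mem[0x00]=0x79

MEM[0x08,0x0b,0x00] = a0 c7 79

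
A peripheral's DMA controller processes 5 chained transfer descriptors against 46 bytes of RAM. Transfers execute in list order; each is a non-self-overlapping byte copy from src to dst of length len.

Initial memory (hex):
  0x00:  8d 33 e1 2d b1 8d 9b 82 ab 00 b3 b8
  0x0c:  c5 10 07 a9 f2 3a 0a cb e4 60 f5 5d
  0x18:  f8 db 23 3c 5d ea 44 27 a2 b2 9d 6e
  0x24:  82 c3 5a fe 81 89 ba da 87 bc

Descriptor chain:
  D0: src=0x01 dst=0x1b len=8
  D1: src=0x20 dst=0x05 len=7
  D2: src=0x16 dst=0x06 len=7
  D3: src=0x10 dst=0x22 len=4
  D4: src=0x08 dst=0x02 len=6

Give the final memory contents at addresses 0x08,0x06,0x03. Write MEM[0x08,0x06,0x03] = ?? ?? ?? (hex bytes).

[0] 0x01->0x1b len=8 : 33 e1 2d b1 8d 9b 82 ab
[1] 0x20->0x05 len=7 : 9b 82 ab 6e 82 c3 5a
[2] 0x16->0x06 len=7 : f5 5d f8 db 23 33 e1
[3] 0x10->0x22 len=4 : f2 3a 0a cb
[4] 0x08->0x02 len=6 : f8 db 23 33 e1 10
query mem[0x08]=0xf8, mem[0x06]=0xe1, mem[0x03]=0xdb

MEM[0x08,0x06,0x03] = f8 e1 db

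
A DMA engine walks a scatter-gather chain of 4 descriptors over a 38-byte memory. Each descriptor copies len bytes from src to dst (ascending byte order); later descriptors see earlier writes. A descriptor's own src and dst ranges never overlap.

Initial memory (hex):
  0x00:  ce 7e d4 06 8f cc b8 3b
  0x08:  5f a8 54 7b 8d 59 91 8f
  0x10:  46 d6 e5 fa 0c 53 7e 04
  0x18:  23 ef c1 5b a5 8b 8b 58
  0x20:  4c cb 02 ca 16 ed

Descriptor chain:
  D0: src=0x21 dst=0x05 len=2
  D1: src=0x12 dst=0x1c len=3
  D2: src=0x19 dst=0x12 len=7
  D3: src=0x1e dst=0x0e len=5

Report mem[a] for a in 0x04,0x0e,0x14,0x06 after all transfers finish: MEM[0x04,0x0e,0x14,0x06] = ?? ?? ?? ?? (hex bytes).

MEM[0x04,0x0e,0x14,0x06] = 8f 0c 5b 02

#0 dst[0x05+2] := {0xcb,0x02}
#1 dst[0x1c+3] := {0xe5,0xfa,0x0c}
#2 dst[0x12+7] := {0xef,0xc1,0x5b,0xe5,0xfa,0x0c,0x58}
#3 dst[0x0e+5] := {0x0c,0x58,0x4c,0xcb,0x02}
query mem[0x04]=0x8f, mem[0x0e]=0x0c, mem[0x14]=0x5b, mem[0x06]=0x02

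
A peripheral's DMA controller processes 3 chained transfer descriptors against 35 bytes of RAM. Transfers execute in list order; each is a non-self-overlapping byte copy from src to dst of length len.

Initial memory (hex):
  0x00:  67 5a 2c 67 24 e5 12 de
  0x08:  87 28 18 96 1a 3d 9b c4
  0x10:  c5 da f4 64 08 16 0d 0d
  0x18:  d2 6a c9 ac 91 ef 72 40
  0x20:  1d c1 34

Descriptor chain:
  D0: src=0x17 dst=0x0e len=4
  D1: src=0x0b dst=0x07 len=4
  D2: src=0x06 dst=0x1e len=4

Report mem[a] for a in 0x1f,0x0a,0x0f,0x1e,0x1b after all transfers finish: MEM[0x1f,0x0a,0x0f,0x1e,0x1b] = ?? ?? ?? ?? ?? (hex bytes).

MEM[0x1f,0x0a,0x0f,0x1e,0x1b] = 96 0d d2 12 ac

[0] 0x17->0x0e len=4 : 0d d2 6a c9
[1] 0x0b->0x07 len=4 : 96 1a 3d 0d
[2] 0x06->0x1e len=4 : 12 96 1a 3d
query mem[0x1f]=0x96, mem[0x0a]=0x0d, mem[0x0f]=0xd2, mem[0x1e]=0x12, mem[0x1b]=0xac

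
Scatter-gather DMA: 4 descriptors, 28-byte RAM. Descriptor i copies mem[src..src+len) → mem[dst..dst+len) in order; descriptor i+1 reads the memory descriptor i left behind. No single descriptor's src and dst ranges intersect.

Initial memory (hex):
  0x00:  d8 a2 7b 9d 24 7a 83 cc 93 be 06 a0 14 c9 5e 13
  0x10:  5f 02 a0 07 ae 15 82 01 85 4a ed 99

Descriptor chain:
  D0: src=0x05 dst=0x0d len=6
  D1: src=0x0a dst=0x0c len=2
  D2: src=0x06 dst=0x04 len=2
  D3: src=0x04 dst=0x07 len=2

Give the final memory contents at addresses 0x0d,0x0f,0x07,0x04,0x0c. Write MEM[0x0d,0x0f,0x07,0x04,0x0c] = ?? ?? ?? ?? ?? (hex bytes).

#0 dst[0x0d+6] := {0x7a,0x83,0xcc,0x93,0xbe,0x06}
#1 dst[0x0c+2] := {0x06,0xa0}
#2 dst[0x04+2] := {0x83,0xcc}
#3 dst[0x07+2] := {0x83,0xcc}
query mem[0x0d]=0xa0, mem[0x0f]=0xcc, mem[0x07]=0x83, mem[0x04]=0x83, mem[0x0c]=0x06

MEM[0x0d,0x0f,0x07,0x04,0x0c] = a0 cc 83 83 06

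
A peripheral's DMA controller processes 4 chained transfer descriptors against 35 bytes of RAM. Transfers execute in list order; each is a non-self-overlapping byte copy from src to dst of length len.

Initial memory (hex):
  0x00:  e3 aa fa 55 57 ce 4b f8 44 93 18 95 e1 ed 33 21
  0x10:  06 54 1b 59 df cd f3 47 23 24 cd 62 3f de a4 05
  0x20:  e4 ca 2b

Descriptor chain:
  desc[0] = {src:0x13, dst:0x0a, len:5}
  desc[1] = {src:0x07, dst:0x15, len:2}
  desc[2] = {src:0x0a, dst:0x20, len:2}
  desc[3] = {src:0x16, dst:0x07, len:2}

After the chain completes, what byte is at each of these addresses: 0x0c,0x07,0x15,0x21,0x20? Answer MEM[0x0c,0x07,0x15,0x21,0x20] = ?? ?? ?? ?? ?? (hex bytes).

D0: mem[0x0a..0x0e] <- [59 df cd f3 47]
D1: mem[0x15..0x16] <- [f8 44]
D2: mem[0x20..0x21] <- [59 df]
D3: mem[0x07..0x08] <- [44 47]
query mem[0x0c]=0xcd, mem[0x07]=0x44, mem[0x15]=0xf8, mem[0x21]=0xdf, mem[0x20]=0x59

MEM[0x0c,0x07,0x15,0x21,0x20] = cd 44 f8 df 59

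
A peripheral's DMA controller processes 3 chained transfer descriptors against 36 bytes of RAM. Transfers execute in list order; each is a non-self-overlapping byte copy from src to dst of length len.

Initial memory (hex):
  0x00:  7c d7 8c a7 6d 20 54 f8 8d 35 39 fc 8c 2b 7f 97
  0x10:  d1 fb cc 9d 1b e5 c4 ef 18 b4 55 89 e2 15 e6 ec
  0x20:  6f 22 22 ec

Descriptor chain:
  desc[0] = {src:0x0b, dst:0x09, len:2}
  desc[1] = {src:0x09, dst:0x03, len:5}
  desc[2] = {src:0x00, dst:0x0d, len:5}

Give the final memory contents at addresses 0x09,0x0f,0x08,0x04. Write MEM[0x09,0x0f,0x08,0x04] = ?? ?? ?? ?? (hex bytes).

D0: mem[0x09..0x0a] <- [fc 8c]
D1: mem[0x03..0x07] <- [fc 8c fc 8c 2b]
D2: mem[0x0d..0x11] <- [7c d7 8c fc 8c]
query mem[0x09]=0xfc, mem[0x0f]=0x8c, mem[0x08]=0x8d, mem[0x04]=0x8c

MEM[0x09,0x0f,0x08,0x04] = fc 8c 8d 8c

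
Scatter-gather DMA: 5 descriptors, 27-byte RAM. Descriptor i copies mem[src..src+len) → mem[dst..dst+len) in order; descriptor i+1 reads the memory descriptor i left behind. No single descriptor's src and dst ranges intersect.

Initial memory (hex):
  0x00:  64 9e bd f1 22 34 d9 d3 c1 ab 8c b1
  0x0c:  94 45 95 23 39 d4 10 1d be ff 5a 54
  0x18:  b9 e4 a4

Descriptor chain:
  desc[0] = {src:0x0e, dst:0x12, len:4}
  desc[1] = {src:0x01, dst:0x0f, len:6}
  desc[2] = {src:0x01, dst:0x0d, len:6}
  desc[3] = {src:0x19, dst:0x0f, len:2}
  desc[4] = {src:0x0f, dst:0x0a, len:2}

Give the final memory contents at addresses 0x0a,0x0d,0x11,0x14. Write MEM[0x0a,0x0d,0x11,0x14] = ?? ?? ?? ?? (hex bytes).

MEM[0x0a,0x0d,0x11,0x14] = e4 9e 34 d9

D0: mem[0x12..0x15] <- [95 23 39 d4]
D1: mem[0x0f..0x14] <- [9e bd f1 22 34 d9]
D2: mem[0x0d..0x12] <- [9e bd f1 22 34 d9]
D3: mem[0x0f..0x10] <- [e4 a4]
D4: mem[0x0a..0x0b] <- [e4 a4]
query mem[0x0a]=0xe4, mem[0x0d]=0x9e, mem[0x11]=0x34, mem[0x14]=0xd9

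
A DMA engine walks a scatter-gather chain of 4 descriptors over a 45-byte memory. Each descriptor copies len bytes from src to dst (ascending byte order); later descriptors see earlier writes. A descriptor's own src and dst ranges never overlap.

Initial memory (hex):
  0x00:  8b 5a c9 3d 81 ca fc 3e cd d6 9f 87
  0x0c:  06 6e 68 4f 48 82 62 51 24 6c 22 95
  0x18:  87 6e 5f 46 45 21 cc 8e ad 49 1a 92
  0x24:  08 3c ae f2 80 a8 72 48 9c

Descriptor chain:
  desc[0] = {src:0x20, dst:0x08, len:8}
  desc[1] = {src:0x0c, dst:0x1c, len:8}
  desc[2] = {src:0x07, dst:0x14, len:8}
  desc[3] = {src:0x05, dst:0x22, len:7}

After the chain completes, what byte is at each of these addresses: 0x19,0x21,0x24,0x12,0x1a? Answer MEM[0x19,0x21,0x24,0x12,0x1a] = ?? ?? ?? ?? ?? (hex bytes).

[0] 0x20->0x08 len=8 : ad 49 1a 92 08 3c ae f2
[1] 0x0c->0x1c len=8 : 08 3c ae f2 48 82 62 51
[2] 0x07->0x14 len=8 : 3e ad 49 1a 92 08 3c ae
[3] 0x05->0x22 len=7 : ca fc 3e ad 49 1a 92
query mem[0x19]=0x08, mem[0x21]=0x82, mem[0x24]=0x3e, mem[0x12]=0x62, mem[0x1a]=0x3c

MEM[0x19,0x21,0x24,0x12,0x1a] = 08 82 3e 62 3c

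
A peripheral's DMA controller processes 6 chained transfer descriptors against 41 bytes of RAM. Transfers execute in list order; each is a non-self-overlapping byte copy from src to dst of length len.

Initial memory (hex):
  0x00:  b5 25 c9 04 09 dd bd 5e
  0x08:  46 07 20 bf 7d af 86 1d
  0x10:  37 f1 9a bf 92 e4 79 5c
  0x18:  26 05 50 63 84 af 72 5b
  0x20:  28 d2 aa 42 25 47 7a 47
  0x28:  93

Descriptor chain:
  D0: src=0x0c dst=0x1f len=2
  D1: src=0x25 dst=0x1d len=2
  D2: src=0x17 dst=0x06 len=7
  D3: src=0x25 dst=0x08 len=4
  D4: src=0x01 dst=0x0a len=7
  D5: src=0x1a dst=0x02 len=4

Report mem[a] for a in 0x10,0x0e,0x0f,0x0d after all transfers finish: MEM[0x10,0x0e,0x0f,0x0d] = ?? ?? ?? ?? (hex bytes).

  after D0: wrote 2B at 0x1f = 7daf
  after D1: wrote 2B at 0x1d = 477a
  after D2: wrote 7B at 0x06 = 5c260550638447
  after D3: wrote 4B at 0x08 = 477a4793
  after D4: wrote 7B at 0x0a = 25c90409dd5c26
  after D5: wrote 4B at 0x02 = 50638447
query mem[0x10]=0x26, mem[0x0e]=0xdd, mem[0x0f]=0x5c, mem[0x0d]=0x09

MEM[0x10,0x0e,0x0f,0x0d] = 26 dd 5c 09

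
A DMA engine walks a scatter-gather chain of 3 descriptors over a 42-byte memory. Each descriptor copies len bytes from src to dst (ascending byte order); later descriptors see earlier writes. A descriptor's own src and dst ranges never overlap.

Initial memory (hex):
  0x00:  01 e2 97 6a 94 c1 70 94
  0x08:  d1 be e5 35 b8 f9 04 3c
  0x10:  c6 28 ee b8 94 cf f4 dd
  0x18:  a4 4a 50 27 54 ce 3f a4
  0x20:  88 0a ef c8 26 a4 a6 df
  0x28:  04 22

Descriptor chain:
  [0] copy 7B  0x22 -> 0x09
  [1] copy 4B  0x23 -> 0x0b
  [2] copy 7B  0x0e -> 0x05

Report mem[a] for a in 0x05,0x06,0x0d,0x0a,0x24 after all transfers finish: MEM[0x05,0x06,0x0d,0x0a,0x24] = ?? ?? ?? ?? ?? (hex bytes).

#0 dst[0x09+7] := {0xef,0xc8,0x26,0xa4,0xa6,0xdf,0x04}
#1 dst[0x0b+4] := {0xc8,0x26,0xa4,0xa6}
#2 dst[0x05+7] := {0xa6,0x04,0xc6,0x28,0xee,0xb8,0x94}
query mem[0x05]=0xa6, mem[0x06]=0x04, mem[0x0d]=0xa4, mem[0x0a]=0xb8, mem[0x24]=0x26

MEM[0x05,0x06,0x0d,0x0a,0x24] = a6 04 a4 b8 26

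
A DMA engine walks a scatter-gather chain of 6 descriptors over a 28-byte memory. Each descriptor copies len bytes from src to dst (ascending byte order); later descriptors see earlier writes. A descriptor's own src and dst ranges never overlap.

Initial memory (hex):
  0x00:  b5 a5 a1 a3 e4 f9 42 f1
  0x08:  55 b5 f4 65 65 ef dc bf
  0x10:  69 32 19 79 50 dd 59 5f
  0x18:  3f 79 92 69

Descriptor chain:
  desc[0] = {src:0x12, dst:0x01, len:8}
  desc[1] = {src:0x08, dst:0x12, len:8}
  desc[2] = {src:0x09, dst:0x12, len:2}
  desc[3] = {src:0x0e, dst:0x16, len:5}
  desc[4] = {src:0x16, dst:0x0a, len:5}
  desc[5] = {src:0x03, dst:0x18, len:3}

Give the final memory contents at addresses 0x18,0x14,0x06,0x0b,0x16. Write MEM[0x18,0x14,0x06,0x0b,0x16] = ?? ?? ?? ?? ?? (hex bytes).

D0: mem[0x01..0x08] <- [19 79 50 dd 59 5f 3f 79]
D1: mem[0x12..0x19] <- [79 b5 f4 65 65 ef dc bf]
D2: mem[0x12..0x13] <- [b5 f4]
D3: mem[0x16..0x1a] <- [dc bf 69 32 b5]
D4: mem[0x0a..0x0e] <- [dc bf 69 32 b5]
D5: mem[0x18..0x1a] <- [50 dd 59]
query mem[0x18]=0x50, mem[0x14]=0xf4, mem[0x06]=0x5f, mem[0x0b]=0xbf, mem[0x16]=0xdc

MEM[0x18,0x14,0x06,0x0b,0x16] = 50 f4 5f bf dc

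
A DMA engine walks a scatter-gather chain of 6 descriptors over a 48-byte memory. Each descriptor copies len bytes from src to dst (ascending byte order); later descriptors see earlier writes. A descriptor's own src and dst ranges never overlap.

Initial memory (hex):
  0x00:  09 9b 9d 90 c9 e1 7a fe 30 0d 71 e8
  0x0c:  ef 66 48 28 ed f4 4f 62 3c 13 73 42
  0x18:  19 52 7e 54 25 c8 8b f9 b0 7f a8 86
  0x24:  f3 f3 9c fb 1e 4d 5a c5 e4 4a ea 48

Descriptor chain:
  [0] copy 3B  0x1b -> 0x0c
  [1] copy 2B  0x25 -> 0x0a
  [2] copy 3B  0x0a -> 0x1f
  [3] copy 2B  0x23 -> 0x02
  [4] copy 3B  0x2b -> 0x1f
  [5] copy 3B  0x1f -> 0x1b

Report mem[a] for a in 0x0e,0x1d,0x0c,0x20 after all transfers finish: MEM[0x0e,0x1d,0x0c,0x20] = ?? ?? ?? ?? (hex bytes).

MEM[0x0e,0x1d,0x0c,0x20] = c8 4a 54 e4

  after D0: wrote 3B at 0x0c = 5425c8
  after D1: wrote 2B at 0x0a = f39c
  after D2: wrote 3B at 0x1f = f39c54
  after D3: wrote 2B at 0x02 = 86f3
  after D4: wrote 3B at 0x1f = c5e44a
  after D5: wrote 3B at 0x1b = c5e44a
query mem[0x0e]=0xc8, mem[0x1d]=0x4a, mem[0x0c]=0x54, mem[0x20]=0xe4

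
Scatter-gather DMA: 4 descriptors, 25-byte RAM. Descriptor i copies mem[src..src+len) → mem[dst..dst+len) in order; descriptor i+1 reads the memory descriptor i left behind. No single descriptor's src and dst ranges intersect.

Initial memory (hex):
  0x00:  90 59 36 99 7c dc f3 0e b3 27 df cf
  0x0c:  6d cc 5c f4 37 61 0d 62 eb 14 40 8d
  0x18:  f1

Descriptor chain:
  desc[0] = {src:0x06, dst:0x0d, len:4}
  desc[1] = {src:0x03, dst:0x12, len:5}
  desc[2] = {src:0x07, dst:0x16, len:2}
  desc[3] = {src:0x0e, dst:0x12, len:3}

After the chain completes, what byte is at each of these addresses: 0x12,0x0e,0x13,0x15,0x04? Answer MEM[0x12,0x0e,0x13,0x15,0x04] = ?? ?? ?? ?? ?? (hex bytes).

[0] 0x06->0x0d len=4 : f3 0e b3 27
[1] 0x03->0x12 len=5 : 99 7c dc f3 0e
[2] 0x07->0x16 len=2 : 0e b3
[3] 0x0e->0x12 len=3 : 0e b3 27
query mem[0x12]=0x0e, mem[0x0e]=0x0e, mem[0x13]=0xb3, mem[0x15]=0xf3, mem[0x04]=0x7c

MEM[0x12,0x0e,0x13,0x15,0x04] = 0e 0e b3 f3 7c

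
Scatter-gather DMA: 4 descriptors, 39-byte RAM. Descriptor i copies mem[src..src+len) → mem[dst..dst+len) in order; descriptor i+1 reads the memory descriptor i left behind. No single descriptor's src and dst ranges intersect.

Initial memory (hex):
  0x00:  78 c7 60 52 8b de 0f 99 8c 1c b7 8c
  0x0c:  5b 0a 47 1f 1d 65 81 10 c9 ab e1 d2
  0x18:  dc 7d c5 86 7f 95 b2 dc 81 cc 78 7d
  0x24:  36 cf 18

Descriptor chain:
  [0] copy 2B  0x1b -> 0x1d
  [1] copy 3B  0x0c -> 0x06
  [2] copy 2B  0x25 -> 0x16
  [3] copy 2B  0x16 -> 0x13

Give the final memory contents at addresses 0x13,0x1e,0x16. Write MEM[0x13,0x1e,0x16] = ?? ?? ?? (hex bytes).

MEM[0x13,0x1e,0x16] = cf 7f cf

#0 dst[0x1d+2] := {0x86,0x7f}
#1 dst[0x06+3] := {0x5b,0x0a,0x47}
#2 dst[0x16+2] := {0xcf,0x18}
#3 dst[0x13+2] := {0xcf,0x18}
query mem[0x13]=0xcf, mem[0x1e]=0x7f, mem[0x16]=0xcf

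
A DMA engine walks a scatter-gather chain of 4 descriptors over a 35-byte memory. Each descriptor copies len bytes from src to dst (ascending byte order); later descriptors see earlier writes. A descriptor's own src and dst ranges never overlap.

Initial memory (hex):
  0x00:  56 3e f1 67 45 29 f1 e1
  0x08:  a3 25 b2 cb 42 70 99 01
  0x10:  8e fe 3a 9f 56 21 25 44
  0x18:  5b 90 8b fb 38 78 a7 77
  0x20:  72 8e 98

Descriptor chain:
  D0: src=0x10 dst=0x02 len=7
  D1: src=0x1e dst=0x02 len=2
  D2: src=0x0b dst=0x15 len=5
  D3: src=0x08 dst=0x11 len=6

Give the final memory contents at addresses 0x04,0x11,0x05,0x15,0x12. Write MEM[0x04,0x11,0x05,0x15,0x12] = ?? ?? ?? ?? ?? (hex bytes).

MEM[0x04,0x11,0x05,0x15,0x12] = 3a 25 9f 42 25

[0] 0x10->0x02 len=7 : 8e fe 3a 9f 56 21 25
[1] 0x1e->0x02 len=2 : a7 77
[2] 0x0b->0x15 len=5 : cb 42 70 99 01
[3] 0x08->0x11 len=6 : 25 25 b2 cb 42 70
query mem[0x04]=0x3a, mem[0x11]=0x25, mem[0x05]=0x9f, mem[0x15]=0x42, mem[0x12]=0x25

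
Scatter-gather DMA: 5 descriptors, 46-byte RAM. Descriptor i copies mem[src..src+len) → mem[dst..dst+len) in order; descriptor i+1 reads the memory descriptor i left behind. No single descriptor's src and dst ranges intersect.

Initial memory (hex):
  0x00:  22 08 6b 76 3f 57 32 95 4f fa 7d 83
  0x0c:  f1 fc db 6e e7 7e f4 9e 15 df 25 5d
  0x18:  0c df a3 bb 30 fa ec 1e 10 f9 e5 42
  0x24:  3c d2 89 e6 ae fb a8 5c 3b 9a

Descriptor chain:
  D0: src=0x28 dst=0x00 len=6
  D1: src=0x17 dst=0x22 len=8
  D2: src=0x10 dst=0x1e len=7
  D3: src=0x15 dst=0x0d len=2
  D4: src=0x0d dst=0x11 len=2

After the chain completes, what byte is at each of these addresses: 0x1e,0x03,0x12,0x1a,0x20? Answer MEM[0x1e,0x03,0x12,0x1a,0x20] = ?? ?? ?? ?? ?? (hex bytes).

MEM[0x1e,0x03,0x12,0x1a,0x20] = e7 5c 25 a3 f4

D0: mem[0x00..0x05] <- [ae fb a8 5c 3b 9a]
D1: mem[0x22..0x29] <- [5d 0c df a3 bb 30 fa ec]
D2: mem[0x1e..0x24] <- [e7 7e f4 9e 15 df 25]
D3: mem[0x0d..0x0e] <- [df 25]
D4: mem[0x11..0x12] <- [df 25]
query mem[0x1e]=0xe7, mem[0x03]=0x5c, mem[0x12]=0x25, mem[0x1a]=0xa3, mem[0x20]=0xf4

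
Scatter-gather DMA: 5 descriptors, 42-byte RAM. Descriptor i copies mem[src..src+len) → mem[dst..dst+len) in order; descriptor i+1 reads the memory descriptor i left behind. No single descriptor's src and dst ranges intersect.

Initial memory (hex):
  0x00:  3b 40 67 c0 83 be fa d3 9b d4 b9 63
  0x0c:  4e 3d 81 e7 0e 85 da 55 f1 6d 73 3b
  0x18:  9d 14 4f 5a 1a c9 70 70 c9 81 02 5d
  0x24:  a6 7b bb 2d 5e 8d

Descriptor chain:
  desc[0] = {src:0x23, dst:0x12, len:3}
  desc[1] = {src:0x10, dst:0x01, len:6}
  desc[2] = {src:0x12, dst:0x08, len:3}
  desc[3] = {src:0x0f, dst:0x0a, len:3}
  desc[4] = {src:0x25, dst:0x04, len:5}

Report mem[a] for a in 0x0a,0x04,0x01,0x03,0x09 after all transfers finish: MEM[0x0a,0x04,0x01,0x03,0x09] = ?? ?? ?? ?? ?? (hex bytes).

MEM[0x0a,0x04,0x01,0x03,0x09] = e7 7b 0e 5d a6

#0 dst[0x12+3] := {0x5d,0xa6,0x7b}
#1 dst[0x01+6] := {0x0e,0x85,0x5d,0xa6,0x7b,0x6d}
#2 dst[0x08+3] := {0x5d,0xa6,0x7b}
#3 dst[0x0a+3] := {0xe7,0x0e,0x85}
#4 dst[0x04+5] := {0x7b,0xbb,0x2d,0x5e,0x8d}
query mem[0x0a]=0xe7, mem[0x04]=0x7b, mem[0x01]=0x0e, mem[0x03]=0x5d, mem[0x09]=0xa6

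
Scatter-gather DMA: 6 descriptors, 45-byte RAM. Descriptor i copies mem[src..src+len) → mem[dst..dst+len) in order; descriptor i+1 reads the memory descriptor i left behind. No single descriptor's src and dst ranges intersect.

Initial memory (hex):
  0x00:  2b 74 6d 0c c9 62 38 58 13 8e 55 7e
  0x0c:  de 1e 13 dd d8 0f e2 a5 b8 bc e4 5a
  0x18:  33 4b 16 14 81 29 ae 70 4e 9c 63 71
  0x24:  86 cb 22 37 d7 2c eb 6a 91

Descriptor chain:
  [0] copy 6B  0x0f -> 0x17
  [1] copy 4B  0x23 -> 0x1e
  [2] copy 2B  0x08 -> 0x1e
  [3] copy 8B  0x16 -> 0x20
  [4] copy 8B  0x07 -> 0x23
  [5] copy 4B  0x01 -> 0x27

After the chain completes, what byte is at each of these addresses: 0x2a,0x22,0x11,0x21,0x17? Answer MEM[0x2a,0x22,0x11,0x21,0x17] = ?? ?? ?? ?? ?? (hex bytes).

D0: mem[0x17..0x1c] <- [dd d8 0f e2 a5 b8]
D1: mem[0x1e..0x21] <- [71 86 cb 22]
D2: mem[0x1e..0x1f] <- [13 8e]
D3: mem[0x20..0x27] <- [e4 dd d8 0f e2 a5 b8 29]
D4: mem[0x23..0x2a] <- [58 13 8e 55 7e de 1e 13]
D5: mem[0x27..0x2a] <- [74 6d 0c c9]
query mem[0x2a]=0xc9, mem[0x22]=0xd8, mem[0x11]=0x0f, mem[0x21]=0xdd, mem[0x17]=0xdd

MEM[0x2a,0x22,0x11,0x21,0x17] = c9 d8 0f dd dd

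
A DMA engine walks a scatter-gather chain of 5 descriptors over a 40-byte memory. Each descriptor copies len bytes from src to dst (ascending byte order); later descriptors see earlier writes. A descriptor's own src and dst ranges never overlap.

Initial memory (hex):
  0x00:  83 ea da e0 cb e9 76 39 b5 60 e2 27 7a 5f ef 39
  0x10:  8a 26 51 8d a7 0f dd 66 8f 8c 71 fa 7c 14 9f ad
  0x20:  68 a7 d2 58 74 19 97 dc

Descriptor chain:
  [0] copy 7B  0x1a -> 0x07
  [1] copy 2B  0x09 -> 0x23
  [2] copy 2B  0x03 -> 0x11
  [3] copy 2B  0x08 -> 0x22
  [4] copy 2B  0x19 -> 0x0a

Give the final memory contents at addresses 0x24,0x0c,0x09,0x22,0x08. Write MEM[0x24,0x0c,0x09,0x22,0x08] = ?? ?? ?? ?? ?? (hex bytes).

#0 dst[0x07+7] := {0x71,0xfa,0x7c,0x14,0x9f,0xad,0x68}
#1 dst[0x23+2] := {0x7c,0x14}
#2 dst[0x11+2] := {0xe0,0xcb}
#3 dst[0x22+2] := {0xfa,0x7c}
#4 dst[0x0a+2] := {0x8c,0x71}
query mem[0x24]=0x14, mem[0x0c]=0xad, mem[0x09]=0x7c, mem[0x22]=0xfa, mem[0x08]=0xfa

MEM[0x24,0x0c,0x09,0x22,0x08] = 14 ad 7c fa fa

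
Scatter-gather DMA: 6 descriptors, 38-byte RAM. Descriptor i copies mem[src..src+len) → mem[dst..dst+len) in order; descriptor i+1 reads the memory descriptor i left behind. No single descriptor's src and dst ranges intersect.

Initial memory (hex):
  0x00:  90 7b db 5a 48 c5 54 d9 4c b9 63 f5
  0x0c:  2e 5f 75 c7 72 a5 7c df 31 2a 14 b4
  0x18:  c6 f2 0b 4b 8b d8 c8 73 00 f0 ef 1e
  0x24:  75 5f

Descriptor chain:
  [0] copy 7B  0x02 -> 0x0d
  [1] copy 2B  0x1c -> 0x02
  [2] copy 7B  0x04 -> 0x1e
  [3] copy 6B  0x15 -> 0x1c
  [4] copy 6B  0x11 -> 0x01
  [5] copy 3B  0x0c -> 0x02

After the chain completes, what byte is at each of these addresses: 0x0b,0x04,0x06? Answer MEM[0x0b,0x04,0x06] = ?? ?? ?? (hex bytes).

  after D0: wrote 7B at 0x0d = db5a48c554d94c
  after D1: wrote 2B at 0x02 = 8bd8
  after D2: wrote 7B at 0x1e = 48c554d94cb963
  after D3: wrote 6B at 0x1c = 2a14b4c6f20b
  after D4: wrote 6B at 0x01 = 54d94c312a14
  after D5: wrote 3B at 0x02 = 2edb5a
query mem[0x0b]=0xf5, mem[0x04]=0x5a, mem[0x06]=0x14

MEM[0x0b,0x04,0x06] = f5 5a 14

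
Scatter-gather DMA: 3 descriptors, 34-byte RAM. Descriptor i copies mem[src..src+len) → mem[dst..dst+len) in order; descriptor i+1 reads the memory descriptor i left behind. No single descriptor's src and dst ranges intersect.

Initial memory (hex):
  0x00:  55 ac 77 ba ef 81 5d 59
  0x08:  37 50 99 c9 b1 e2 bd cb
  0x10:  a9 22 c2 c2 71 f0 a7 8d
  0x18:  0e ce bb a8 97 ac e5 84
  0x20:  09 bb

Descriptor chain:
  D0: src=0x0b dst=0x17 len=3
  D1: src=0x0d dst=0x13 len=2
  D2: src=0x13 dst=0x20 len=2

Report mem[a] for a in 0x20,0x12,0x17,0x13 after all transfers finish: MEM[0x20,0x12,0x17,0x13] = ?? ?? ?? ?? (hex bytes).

MEM[0x20,0x12,0x17,0x13] = e2 c2 c9 e2

[0] 0x0b->0x17 len=3 : c9 b1 e2
[1] 0x0d->0x13 len=2 : e2 bd
[2] 0x13->0x20 len=2 : e2 bd
query mem[0x20]=0xe2, mem[0x12]=0xc2, mem[0x17]=0xc9, mem[0x13]=0xe2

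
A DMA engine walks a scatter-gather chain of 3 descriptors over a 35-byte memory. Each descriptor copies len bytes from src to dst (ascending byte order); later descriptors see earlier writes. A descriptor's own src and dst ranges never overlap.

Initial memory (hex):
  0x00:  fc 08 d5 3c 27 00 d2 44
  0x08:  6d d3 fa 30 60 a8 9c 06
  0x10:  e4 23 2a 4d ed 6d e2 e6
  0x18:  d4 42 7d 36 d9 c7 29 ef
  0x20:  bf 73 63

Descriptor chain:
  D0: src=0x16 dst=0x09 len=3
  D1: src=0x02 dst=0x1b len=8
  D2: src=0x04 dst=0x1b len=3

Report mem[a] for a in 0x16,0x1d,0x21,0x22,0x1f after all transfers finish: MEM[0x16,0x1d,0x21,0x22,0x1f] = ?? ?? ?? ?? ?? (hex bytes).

MEM[0x16,0x1d,0x21,0x22,0x1f] = e2 d2 6d e2 d2

#0 dst[0x09+3] := {0xe2,0xe6,0xd4}
#1 dst[0x1b+8] := {0xd5,0x3c,0x27,0x00,0xd2,0x44,0x6d,0xe2}
#2 dst[0x1b+3] := {0x27,0x00,0xd2}
query mem[0x16]=0xe2, mem[0x1d]=0xd2, mem[0x21]=0x6d, mem[0x22]=0xe2, mem[0x1f]=0xd2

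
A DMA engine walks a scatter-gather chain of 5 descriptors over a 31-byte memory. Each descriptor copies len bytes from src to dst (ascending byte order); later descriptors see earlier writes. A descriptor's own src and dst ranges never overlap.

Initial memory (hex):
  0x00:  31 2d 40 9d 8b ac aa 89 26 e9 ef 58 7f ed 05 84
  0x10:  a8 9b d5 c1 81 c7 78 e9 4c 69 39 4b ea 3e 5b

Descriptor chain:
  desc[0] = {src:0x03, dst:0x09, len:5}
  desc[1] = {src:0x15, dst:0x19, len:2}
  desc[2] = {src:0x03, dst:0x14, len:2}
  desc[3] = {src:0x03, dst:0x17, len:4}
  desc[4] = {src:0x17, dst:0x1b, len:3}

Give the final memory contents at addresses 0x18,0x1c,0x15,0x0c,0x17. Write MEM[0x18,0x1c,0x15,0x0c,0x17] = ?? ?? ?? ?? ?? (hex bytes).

MEM[0x18,0x1c,0x15,0x0c,0x17] = 8b 8b 8b aa 9d

  after D0: wrote 5B at 0x09 = 9d8bacaa89
  after D1: wrote 2B at 0x19 = c778
  after D2: wrote 2B at 0x14 = 9d8b
  after D3: wrote 4B at 0x17 = 9d8bacaa
  after D4: wrote 3B at 0x1b = 9d8bac
query mem[0x18]=0x8b, mem[0x1c]=0x8b, mem[0x15]=0x8b, mem[0x0c]=0xaa, mem[0x17]=0x9d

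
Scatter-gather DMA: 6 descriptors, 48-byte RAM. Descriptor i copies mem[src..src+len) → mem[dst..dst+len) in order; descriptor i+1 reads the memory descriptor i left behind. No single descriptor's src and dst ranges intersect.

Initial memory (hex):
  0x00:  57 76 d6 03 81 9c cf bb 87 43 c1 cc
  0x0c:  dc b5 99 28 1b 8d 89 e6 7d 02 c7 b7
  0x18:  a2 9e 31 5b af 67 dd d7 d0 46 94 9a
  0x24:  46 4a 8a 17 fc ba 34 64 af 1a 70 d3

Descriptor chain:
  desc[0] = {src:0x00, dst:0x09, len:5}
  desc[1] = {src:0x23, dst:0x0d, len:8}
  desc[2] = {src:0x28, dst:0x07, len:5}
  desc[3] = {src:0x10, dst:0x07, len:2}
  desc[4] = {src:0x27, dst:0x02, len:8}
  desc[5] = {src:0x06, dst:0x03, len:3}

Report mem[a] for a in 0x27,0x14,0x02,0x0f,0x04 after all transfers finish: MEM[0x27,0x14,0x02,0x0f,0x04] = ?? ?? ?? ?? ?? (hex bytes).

MEM[0x27,0x14,0x02,0x0f,0x04] = 17 34 17 4a af

[0] 0x00->0x09 len=5 : 57 76 d6 03 81
[1] 0x23->0x0d len=8 : 9a 46 4a 8a 17 fc ba 34
[2] 0x28->0x07 len=5 : fc ba 34 64 af
[3] 0x10->0x07 len=2 : 8a 17
[4] 0x27->0x02 len=8 : 17 fc ba 34 64 af 1a 70
[5] 0x06->0x03 len=3 : 64 af 1a
query mem[0x27]=0x17, mem[0x14]=0x34, mem[0x02]=0x17, mem[0x0f]=0x4a, mem[0x04]=0xaf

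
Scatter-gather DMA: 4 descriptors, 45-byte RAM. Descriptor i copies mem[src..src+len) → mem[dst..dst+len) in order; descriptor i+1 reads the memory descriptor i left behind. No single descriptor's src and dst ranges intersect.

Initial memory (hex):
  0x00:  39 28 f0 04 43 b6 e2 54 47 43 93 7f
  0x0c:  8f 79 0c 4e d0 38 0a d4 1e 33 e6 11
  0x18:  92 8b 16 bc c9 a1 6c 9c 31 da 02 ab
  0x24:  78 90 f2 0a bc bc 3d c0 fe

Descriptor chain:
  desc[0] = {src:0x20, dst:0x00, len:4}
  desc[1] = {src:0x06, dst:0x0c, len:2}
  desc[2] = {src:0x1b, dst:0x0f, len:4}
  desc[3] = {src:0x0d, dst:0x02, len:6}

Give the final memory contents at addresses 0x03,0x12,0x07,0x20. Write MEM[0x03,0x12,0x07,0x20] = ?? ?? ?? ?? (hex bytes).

  after D0: wrote 4B at 0x00 = 31da02ab
  after D1: wrote 2B at 0x0c = e254
  after D2: wrote 4B at 0x0f = bcc9a16c
  after D3: wrote 6B at 0x02 = 540cbcc9a16c
query mem[0x03]=0x0c, mem[0x12]=0x6c, mem[0x07]=0x6c, mem[0x20]=0x31

MEM[0x03,0x12,0x07,0x20] = 0c 6c 6c 31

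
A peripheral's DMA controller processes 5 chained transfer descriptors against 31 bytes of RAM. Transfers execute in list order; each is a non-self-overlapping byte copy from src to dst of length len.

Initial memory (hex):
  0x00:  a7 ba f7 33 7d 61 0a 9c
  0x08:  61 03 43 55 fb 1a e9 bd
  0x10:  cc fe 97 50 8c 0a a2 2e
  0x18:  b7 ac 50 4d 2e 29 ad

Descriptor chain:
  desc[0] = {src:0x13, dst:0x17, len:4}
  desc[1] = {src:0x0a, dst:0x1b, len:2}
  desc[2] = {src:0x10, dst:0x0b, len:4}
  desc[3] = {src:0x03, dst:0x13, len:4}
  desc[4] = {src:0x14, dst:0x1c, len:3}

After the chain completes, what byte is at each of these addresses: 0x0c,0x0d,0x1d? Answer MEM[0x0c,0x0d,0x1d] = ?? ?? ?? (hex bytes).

[0] 0x13->0x17 len=4 : 50 8c 0a a2
[1] 0x0a->0x1b len=2 : 43 55
[2] 0x10->0x0b len=4 : cc fe 97 50
[3] 0x03->0x13 len=4 : 33 7d 61 0a
[4] 0x14->0x1c len=3 : 7d 61 0a
query mem[0x0c]=0xfe, mem[0x0d]=0x97, mem[0x1d]=0x61

MEM[0x0c,0x0d,0x1d] = fe 97 61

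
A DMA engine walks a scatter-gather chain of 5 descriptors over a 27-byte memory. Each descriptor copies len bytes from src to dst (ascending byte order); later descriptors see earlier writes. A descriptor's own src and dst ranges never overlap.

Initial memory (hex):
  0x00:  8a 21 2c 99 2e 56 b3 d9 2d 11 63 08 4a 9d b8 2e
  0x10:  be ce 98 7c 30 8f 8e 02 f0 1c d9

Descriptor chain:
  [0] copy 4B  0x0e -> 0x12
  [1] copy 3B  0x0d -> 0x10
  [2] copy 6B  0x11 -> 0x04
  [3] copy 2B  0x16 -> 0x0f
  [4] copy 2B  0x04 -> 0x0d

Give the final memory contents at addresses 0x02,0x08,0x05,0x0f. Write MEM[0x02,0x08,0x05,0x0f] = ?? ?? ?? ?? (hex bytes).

MEM[0x02,0x08,0x05,0x0f] = 2c ce 2e 8e

#0 dst[0x12+4] := {0xb8,0x2e,0xbe,0xce}
#1 dst[0x10+3] := {0x9d,0xb8,0x2e}
#2 dst[0x04+6] := {0xb8,0x2e,0x2e,0xbe,0xce,0x8e}
#3 dst[0x0f+2] := {0x8e,0x02}
#4 dst[0x0d+2] := {0xb8,0x2e}
query mem[0x02]=0x2c, mem[0x08]=0xce, mem[0x05]=0x2e, mem[0x0f]=0x8e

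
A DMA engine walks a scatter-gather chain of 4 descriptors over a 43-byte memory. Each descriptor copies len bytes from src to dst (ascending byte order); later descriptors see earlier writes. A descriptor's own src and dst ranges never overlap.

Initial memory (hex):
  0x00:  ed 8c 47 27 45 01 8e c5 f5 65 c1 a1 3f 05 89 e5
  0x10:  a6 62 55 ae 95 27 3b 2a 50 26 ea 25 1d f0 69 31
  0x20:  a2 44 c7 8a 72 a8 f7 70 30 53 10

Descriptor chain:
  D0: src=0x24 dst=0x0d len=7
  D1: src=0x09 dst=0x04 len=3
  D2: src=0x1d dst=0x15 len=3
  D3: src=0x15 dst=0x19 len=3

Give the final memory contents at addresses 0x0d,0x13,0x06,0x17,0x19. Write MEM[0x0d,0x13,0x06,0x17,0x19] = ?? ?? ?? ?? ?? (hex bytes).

D0: mem[0x0d..0x13] <- [72 a8 f7 70 30 53 10]
D1: mem[0x04..0x06] <- [65 c1 a1]
D2: mem[0x15..0x17] <- [f0 69 31]
D3: mem[0x19..0x1b] <- [f0 69 31]
query mem[0x0d]=0x72, mem[0x13]=0x10, mem[0x06]=0xa1, mem[0x17]=0x31, mem[0x19]=0xf0

MEM[0x0d,0x13,0x06,0x17,0x19] = 72 10 a1 31 f0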